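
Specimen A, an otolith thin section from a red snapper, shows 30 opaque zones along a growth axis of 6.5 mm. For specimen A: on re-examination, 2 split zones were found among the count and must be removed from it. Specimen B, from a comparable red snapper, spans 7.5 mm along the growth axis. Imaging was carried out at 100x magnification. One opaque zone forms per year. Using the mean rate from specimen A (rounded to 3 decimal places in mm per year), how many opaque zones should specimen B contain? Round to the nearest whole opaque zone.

32 opaque zones

Specimen A: correcting the raw count gives 30 − 2 = 28 true opaque zones.
A: Mean rate = 6.5 mm / 28 years ≈ 0.232 mm/year.
Specimen B: 7.5 mm / 0.232 mm per year = 32.33 years ≈ 32 opaque zones.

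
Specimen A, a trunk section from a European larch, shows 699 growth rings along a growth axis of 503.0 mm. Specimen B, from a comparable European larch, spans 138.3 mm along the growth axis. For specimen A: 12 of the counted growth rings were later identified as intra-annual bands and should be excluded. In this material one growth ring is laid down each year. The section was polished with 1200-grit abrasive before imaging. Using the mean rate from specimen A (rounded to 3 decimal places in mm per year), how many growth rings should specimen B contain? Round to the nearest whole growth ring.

Specimen A: after corrections the count is 699 − 12 = 687 growth rings.
A: 503.0 mm over 687 years gives 503.0 / 687 ≈ 0.732 mm per year.
Specimen B: 138.3 mm / 0.732 mm per year = 188.93 years ≈ 189 growth rings.

189 growth rings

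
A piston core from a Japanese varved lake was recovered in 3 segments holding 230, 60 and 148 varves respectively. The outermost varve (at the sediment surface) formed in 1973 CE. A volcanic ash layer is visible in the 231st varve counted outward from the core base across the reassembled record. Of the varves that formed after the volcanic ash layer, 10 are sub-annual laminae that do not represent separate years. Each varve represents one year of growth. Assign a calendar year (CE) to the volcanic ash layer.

1776 CE

Total varves = 230 + 60 + 148 = 438.
Between varve 231 and the sediment surface there are 438 − 231 = 207 varves.
Excluding 10 false varves: 207 − 10 = 197.
1973 − 197 = 1776 CE.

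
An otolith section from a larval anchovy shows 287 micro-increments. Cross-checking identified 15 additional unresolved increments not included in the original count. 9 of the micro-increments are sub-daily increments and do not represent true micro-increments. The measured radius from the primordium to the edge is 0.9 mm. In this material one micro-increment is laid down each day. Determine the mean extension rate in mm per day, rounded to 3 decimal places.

True micro-increment count = 287 − 9 + 15 = 293.
0.9 mm over 293 days gives 0.9 / 293 ≈ 0.003 mm per day.

0.003 mm per day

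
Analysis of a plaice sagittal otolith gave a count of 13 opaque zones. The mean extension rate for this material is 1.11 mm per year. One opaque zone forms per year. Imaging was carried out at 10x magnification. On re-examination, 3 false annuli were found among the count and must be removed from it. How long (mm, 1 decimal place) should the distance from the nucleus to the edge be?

Correcting the raw count gives 13 − 3 = 10 true opaque zones.
Length ≈ 1.11 × 10 = 11.1 mm.

11.1 mm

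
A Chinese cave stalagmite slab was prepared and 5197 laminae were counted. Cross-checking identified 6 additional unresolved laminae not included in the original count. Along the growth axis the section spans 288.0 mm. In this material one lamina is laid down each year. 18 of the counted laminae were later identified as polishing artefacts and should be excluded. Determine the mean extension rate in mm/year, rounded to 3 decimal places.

0.056 mm/year

True lamina count = 5197 − 18 + 6 = 5185.
Mean rate = 288.0 mm / 5185 years ≈ 0.056 mm/year.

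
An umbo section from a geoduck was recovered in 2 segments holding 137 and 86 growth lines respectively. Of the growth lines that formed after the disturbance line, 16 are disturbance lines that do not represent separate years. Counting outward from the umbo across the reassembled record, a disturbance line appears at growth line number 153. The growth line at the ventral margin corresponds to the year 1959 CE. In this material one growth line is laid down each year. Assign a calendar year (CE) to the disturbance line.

Total growth lines = 137 + 86 = 223.
223 − 153 = 70 growth lines lie beyond the disturbance line toward the ventral margin.
70 − 16 false = 54 true growth lines after the disturbance line.
Counting back 54 years from 1959 CE places the disturbance line in 1959 − 54 = 1905 CE.

1905 CE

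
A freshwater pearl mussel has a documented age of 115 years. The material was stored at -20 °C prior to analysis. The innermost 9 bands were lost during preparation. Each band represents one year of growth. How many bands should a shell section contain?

Expected bands over 115 years: 115.
Subtracting the 9 bands not captured gives 115 − 9 = 106 bands in the record.

106 bands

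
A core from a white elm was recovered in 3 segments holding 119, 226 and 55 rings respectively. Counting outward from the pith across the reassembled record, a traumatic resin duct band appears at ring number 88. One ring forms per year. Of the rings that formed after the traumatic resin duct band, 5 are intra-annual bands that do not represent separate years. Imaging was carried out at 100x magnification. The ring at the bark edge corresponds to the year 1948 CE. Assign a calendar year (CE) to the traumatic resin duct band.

Total rings = 119 + 226 + 55 = 400.
The traumatic resin duct band sits at ring 88 from the pith, so 400 − 88 = 312 rings formed after it.
312 − 5 false = 307 true rings after the traumatic resin duct band.
1948 − 307 = 1641 CE.

1641 CE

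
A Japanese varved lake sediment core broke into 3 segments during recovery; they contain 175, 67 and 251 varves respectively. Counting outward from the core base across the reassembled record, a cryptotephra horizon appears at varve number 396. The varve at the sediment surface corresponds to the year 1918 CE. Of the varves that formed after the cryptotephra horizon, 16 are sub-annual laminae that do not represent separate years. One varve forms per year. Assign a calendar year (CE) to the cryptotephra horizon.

1837 CE

Total varves = 175 + 67 + 251 = 493.
493 − 396 = 97 varves lie beyond the cryptotephra horizon toward the sediment surface.
Excluding 16 false varves: 97 − 16 = 81.
Counting back 81 years from 1918 CE places the cryptotephra horizon in 1918 − 81 = 1837 CE.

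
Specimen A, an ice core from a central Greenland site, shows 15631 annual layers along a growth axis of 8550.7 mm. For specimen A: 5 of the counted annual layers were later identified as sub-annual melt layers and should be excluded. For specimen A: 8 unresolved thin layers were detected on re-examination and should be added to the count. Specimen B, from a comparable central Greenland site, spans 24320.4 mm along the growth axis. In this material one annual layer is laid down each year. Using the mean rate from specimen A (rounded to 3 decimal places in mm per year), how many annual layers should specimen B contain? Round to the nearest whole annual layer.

Specimen A: adjusted count: 15631 − 5 + 8 = 15634 annual layers.
A: Extension rate ≈ 8550.7 / 15634 = 0.547 mm per year.
B spans 24320.4 / 0.547 = 44461.43 years ≈ 44461 annual layers.

44461 annual layers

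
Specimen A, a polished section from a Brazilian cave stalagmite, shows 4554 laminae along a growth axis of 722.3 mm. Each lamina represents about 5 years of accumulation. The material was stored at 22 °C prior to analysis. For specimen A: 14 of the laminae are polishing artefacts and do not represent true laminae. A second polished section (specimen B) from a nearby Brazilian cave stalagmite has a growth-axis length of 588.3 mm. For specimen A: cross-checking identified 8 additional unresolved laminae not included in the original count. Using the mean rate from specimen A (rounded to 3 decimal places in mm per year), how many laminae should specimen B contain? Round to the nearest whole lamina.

3677 laminae

Specimen A: adjusted count: 4554 − 14 + 8 = 4548 laminae.
Specimen A: 4548 laminae at 5 years each span 4548 × 5 = 22740 years.
A: Extension rate ≈ 722.3 / 22740 = 0.032 mm per year.
B spans 588.3 / 0.032 = 18384.38 years; at 5 years per lamina that is 18384.38 / 5 ≈ 3677 laminae.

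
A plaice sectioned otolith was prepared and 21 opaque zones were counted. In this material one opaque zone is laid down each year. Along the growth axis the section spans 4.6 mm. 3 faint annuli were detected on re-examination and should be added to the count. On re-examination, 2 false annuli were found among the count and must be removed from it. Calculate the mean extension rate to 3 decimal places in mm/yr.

Correcting the raw count gives 21 − 2 + 3 = 22 true opaque zones.
4.6 mm over 22 years gives 4.6 / 22 ≈ 0.209 mm/yr.

0.209 mm/yr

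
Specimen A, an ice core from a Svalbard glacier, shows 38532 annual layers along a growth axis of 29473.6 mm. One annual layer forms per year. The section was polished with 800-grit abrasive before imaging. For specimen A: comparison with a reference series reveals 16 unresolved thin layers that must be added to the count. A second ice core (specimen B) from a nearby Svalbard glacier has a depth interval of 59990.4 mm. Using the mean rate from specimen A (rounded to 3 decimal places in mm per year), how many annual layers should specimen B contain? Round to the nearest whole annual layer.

78419 annual layers

Specimen A: after corrections the count is 38532 + 16 = 38548 annual layers.
A: 29473.6 mm over 38548 years gives 29473.6 / 38548 ≈ 0.765 mm per year.
For B, 59990.4 / 0.765 = 78418.82 years ≈ 78419 annual layers.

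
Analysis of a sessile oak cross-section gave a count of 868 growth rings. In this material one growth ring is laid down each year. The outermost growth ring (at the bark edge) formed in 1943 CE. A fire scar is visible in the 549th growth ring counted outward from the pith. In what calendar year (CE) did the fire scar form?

The fire scar sits at growth ring 549 from the pith, so 868 − 549 = 319 growth rings formed after it.
1943 − 319 = 1624 CE.

1624 CE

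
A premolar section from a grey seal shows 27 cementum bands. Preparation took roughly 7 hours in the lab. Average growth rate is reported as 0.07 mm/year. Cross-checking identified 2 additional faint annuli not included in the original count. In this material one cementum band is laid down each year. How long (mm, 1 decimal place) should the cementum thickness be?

Adjusted count: 27 + 2 = 29 cementum bands.
Predicted length = 0.07 mm/year × 29 years = 2.0 mm.

2.0 mm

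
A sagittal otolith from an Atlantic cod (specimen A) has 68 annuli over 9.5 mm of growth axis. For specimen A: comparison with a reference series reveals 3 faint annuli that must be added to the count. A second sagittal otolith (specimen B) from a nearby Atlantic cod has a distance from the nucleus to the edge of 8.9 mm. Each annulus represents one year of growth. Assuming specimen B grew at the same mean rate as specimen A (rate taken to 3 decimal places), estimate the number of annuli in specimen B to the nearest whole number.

Specimen A: after corrections the count is 68 + 3 = 71 annuli.
A: Extension rate ≈ 9.5 / 71 = 0.134 mm/year.
For B, 8.9 / 0.134 = 66.42 years ≈ 66 annuli.

66 annuli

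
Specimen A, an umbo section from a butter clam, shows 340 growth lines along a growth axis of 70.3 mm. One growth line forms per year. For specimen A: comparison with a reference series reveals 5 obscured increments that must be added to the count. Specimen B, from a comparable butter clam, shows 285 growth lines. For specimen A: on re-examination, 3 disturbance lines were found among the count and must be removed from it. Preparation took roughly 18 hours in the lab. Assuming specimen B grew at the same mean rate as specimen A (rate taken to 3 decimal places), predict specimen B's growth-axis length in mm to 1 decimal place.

58.7 mm

Specimen A: correcting the raw count gives 340 − 3 + 5 = 342 true growth lines.
A: 70.3 mm over 342 years gives 70.3 / 342 ≈ 0.206 mm/yr.
Length of B = 0.206 × 285 = 58.7 mm.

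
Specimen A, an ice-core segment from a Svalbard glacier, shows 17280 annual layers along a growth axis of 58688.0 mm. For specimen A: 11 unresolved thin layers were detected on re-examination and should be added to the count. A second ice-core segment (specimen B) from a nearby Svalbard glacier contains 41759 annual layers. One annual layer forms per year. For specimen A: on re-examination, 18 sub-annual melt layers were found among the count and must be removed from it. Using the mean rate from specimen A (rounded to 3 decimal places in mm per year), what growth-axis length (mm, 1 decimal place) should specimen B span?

141897.1 mm

Specimen A: adjusted count: 17280 − 18 + 11 = 17273 annual layers.
A: Mean rate = 58688.0 mm / 17273 years ≈ 3.398 mm per year.
B's length ≈ 3.398 × 41759 = 141897.1 mm.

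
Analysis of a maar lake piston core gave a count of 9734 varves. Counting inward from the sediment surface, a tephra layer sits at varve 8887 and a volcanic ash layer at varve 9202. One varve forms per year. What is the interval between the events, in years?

The two markers are separated by 9202 − 8887 = 315 varves.
One varve per year makes the interval 315 years.

315 years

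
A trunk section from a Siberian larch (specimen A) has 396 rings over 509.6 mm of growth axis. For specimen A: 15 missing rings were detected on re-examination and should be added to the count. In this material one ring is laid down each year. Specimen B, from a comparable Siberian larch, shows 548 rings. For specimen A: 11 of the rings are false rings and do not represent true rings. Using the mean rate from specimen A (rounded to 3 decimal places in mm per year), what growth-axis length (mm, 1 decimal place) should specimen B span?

Specimen A: adjusted count: 396 − 11 + 15 = 400 rings.
A: Mean rate = 509.6 mm / 400 years ≈ 1.274 mm/yr.
Length of B = 1.274 × 548 = 698.2 mm.

698.2 mm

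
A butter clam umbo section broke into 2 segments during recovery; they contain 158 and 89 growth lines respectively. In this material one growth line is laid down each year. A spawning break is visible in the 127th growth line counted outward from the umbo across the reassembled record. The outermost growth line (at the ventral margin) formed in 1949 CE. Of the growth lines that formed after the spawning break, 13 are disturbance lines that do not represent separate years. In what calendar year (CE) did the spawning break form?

Total growth lines = 158 + 89 = 247.
Between growth line 127 and the ventral margin there are 247 − 127 = 120 growth lines.
Removing the 13 false growth lines leaves 120 − 13 = 107 true growth lines beyond the spawning break.
Counting back 107 years from 1949 CE places the spawning break in 1949 − 107 = 1842 CE.

1842 CE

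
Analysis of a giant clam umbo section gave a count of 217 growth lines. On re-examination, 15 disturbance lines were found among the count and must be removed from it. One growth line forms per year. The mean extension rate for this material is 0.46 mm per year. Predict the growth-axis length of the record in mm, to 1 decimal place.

Adjusted count: 217 − 15 = 202 growth lines.
202 years at 0.46 mm/year gives 0.46 × 202 = 92.9 mm.

92.9 mm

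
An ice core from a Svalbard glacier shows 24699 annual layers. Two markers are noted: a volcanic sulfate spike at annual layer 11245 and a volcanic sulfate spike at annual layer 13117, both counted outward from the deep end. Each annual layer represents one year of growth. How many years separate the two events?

13117 − 11245 = 1872 annual layers lie between the two events.
That is 1872 years at one annual layer per year.

1872 years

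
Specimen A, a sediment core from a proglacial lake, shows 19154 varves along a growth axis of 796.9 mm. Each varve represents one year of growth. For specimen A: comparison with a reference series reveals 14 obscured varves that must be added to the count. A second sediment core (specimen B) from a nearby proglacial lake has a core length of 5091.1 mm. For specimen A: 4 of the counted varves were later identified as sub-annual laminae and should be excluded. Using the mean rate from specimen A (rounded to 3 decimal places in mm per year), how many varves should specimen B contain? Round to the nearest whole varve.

Specimen A: true varve count = 19154 − 4 + 14 = 19164.
A: 796.9 mm over 19164 years gives 796.9 / 19164 ≈ 0.042 mm/year.
B spans 5091.1 / 0.042 = 121216.67 years ≈ 121217 varves.

121217 varves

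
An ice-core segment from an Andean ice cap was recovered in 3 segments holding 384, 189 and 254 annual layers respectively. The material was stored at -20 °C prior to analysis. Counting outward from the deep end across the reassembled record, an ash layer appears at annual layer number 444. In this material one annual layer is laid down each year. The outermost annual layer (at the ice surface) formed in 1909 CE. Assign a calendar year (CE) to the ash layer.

1526 CE

Total annual layers = 384 + 189 + 254 = 827.
The ash layer sits at annual layer 444 from the deep end, so 827 − 444 = 383 annual layers formed after it.
The annual layer at the ice surface is 1909 CE, so the ash layer dates to 1909 − 383 = 1526 CE.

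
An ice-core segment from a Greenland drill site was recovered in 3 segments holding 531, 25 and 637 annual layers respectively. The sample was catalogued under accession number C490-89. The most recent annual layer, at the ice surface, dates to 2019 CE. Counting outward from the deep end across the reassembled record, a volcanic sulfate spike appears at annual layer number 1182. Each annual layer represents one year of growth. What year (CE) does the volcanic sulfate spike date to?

2008 CE

Total annual layers = 531 + 25 + 637 = 1193.
The volcanic sulfate spike sits at annual layer 1182 from the deep end, so 1193 − 1182 = 11 annual layers formed after it.
The annual layer at the ice surface is 2019 CE, so the volcanic sulfate spike dates to 2019 − 11 = 2008 CE.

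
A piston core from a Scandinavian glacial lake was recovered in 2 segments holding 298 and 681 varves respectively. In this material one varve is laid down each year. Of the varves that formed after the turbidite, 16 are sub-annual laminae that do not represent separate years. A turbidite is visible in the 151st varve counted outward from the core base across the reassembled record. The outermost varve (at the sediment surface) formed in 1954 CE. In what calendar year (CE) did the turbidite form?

Total varves = 298 + 681 = 979.
The turbidite sits at varve 151 from the core base, so 979 − 151 = 828 varves formed after it.
Excluding 16 false varves: 828 − 16 = 812.
1954 − 812 = 1142 CE.

1142 CE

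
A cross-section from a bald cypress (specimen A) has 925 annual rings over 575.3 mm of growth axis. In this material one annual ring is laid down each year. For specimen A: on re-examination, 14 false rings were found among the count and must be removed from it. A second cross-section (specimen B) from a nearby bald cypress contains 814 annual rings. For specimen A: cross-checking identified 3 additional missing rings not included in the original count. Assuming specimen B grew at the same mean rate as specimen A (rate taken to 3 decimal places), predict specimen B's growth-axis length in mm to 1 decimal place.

Specimen A: adjusted count: 925 − 14 + 3 = 914 annual rings.
A: Extension rate ≈ 575.3 / 914 = 0.629 mm/yr.
Length of B = 0.629 × 814 = 512.0 mm.

512.0 mm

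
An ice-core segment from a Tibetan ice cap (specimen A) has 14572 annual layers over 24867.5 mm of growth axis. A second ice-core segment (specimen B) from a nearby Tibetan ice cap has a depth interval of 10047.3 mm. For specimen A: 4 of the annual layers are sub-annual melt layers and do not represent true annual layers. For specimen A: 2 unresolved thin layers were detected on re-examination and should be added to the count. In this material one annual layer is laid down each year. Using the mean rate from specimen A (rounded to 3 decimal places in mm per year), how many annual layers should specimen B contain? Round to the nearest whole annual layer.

Specimen A: after corrections the count is 14572 − 4 + 2 = 14570 annual layers.
A: Mean rate = 24867.5 mm / 14570 years ≈ 1.707 mm/yr.
Specimen B: 10047.3 mm / 1.707 mm per year = 5885.94 years ≈ 5886 annual layers.

5886 annual layers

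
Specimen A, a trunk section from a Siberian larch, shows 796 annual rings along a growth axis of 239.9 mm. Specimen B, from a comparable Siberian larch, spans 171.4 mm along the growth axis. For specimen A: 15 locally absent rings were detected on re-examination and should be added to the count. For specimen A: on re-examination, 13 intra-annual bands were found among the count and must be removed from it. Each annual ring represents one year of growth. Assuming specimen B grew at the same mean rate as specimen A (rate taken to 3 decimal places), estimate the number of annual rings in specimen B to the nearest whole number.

569 annual rings

Specimen A: adjusted count: 796 − 13 + 15 = 798 annual rings.
A: Mean rate = 239.9 mm / 798 years ≈ 0.301 mm per year.
B spans 171.4 / 0.301 = 569.44 years ≈ 569 annual rings.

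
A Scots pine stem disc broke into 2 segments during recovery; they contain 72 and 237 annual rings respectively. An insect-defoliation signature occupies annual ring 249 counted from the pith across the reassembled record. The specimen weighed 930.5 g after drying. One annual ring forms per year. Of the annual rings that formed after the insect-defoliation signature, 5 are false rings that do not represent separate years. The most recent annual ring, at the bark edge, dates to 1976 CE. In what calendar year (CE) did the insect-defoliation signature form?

1921 CE

Total annual rings = 72 + 237 = 309.
Between annual ring 249 and the bark edge there are 309 − 249 = 60 annual rings.
60 − 5 false = 55 true annual rings after the insect-defoliation signature.
Counting back 55 years from 1976 CE places the insect-defoliation signature in 1976 − 55 = 1921 CE.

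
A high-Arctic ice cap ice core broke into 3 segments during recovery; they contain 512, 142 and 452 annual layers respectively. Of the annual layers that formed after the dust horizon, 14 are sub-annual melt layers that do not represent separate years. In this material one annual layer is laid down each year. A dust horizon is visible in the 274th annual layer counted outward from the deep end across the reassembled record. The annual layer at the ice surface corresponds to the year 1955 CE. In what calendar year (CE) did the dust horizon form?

Total annual layers = 512 + 142 + 452 = 1106.
Between annual layer 274 and the ice surface there are 1106 − 274 = 832 annual layers.
Removing the 14 false annual layers leaves 832 − 14 = 818 true annual layers beyond the dust horizon.
Counting back 818 years from 1955 CE places the dust horizon in 1955 − 818 = 1137 CE.

1137 CE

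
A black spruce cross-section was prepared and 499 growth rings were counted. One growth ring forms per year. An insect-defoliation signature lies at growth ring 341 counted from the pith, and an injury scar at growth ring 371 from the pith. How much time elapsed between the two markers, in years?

Separation: 371 − 341 = 30 growth rings.
One growth ring per year makes the interval 30 years.

30 years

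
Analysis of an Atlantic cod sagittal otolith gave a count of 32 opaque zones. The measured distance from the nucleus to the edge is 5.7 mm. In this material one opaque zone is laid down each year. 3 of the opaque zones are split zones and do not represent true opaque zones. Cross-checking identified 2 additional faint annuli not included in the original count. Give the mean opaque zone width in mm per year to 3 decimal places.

0.184 mm per year

Adjusted count: 32 − 3 + 2 = 31 opaque zones.
Mean rate = 5.7 mm / 31 years ≈ 0.184 mm per year.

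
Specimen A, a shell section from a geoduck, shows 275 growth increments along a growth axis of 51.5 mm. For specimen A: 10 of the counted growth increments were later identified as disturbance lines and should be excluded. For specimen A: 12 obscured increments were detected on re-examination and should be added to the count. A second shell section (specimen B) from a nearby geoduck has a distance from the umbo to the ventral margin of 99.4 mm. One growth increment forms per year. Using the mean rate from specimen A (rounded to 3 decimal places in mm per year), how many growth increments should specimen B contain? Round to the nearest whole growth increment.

Specimen A: adjusted count: 275 − 10 + 12 = 277 growth increments.
A: Extension rate ≈ 51.5 / 277 = 0.186 mm/year.
For B, 99.4 / 0.186 = 534.41 years ≈ 534 growth increments.

534 growth increments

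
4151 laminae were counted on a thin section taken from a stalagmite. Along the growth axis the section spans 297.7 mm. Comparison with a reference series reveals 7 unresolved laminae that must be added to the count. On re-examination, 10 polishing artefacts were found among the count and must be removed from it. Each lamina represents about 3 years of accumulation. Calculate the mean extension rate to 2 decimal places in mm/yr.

Correcting the raw count gives 4151 − 10 + 7 = 4148 true laminae.
Multiplying by 3 years per lamina: 4148 × 3 = 12444 years.
Mean rate = 297.7 mm / 12444 years ≈ 0.02 mm/yr.

0.02 mm/yr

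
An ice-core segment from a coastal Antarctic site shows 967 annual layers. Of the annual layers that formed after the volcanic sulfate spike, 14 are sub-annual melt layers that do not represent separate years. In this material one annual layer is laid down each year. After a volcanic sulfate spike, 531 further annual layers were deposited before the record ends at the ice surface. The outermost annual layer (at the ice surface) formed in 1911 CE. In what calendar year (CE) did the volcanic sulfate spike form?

531 annual layers formed after the volcanic sulfate spike.
Excluding 14 false annual layers: 531 − 14 = 517.
1911 − 517 = 1394 CE.

1394 CE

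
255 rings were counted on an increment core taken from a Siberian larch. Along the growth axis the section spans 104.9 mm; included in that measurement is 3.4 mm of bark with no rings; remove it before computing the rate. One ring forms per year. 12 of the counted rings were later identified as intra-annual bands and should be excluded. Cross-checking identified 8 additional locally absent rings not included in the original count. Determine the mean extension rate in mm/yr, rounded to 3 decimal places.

0.404 mm/yr

After corrections the count is 255 − 12 + 8 = 251 rings.
The growth record spans 104.9 − 3.4 = 101.5 mm.
Extension rate ≈ 101.5 / 251 = 0.404 mm/yr.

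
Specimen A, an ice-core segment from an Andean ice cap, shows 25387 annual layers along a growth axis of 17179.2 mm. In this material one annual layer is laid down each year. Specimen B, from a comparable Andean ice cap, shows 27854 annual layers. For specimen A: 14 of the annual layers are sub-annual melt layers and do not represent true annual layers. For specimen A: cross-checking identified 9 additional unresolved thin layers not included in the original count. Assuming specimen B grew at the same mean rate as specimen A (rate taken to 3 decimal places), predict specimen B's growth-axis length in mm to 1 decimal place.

18857.2 mm

Specimen A: true annual layer count = 25387 − 14 + 9 = 25382.
A: 17179.2 mm over 25382 years gives 17179.2 / 25382 ≈ 0.677 mm/year.
Length of B = 0.677 × 27854 = 18857.2 mm.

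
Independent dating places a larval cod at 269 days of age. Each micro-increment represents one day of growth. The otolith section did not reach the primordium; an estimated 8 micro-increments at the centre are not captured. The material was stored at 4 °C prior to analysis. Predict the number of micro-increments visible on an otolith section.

Expected micro-increments over 269 days: 269.
Less the 8 uncaptured micro-increments: 269 − 8 = 261.

261 micro-increments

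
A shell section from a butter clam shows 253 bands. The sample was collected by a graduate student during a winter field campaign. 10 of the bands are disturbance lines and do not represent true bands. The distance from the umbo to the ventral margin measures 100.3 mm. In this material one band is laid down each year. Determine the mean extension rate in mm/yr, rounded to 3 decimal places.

Correcting the raw count gives 253 − 10 = 243 true bands.
Mean rate = 100.3 mm / 243 years ≈ 0.413 mm/yr.

0.413 mm/yr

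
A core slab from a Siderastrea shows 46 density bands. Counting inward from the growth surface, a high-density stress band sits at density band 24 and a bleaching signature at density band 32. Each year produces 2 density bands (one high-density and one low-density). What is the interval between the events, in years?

Separation: 32 − 24 = 8 density bands.
With 2 density bands per year, 8 / 2 = 4 years.

4 yr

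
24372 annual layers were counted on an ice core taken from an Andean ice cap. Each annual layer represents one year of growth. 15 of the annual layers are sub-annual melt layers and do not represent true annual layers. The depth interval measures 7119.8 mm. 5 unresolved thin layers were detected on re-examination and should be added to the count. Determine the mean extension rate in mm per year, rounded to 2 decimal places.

0.29 mm per year

True annual layer count = 24372 − 15 + 5 = 24362.
7119.8 mm over 24362 years gives 7119.8 / 24362 ≈ 0.29 mm per year.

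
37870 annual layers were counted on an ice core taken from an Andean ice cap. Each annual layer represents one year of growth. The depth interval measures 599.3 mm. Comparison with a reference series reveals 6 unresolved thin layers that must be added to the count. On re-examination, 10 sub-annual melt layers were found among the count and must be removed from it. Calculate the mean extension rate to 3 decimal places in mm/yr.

0.016 mm/yr

True annual layer count = 37870 − 10 + 6 = 37866.
599.3 mm over 37866 years gives 599.3 / 37866 ≈ 0.016 mm/yr.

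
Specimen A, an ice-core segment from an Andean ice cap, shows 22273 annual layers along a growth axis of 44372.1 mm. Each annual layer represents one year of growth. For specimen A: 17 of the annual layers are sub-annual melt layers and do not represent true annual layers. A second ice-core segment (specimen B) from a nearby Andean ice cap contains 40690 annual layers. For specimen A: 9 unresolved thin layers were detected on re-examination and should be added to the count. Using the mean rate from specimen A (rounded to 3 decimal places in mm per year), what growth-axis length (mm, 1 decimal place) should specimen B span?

Specimen A: correcting the raw count gives 22273 − 17 + 9 = 22265 true annual layers.
A: 44372.1 mm over 22265 years gives 44372.1 / 22265 ≈ 1.993 mm per year.
B's length ≈ 1.993 × 40690 = 81095.2 mm.

81095.2 mm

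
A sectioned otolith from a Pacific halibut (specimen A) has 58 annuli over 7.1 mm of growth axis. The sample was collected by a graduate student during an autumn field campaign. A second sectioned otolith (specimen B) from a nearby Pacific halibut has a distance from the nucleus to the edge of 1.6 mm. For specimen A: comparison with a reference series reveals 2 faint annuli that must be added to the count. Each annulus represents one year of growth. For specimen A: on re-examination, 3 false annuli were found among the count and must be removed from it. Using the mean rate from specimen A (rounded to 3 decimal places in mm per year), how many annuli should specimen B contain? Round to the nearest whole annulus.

13 annuli

Specimen A: after corrections the count is 58 − 3 + 2 = 57 annuli.
A: Extension rate ≈ 7.1 / 57 = 0.125 mm per year.
B spans 1.6 / 0.125 = 12.80 years ≈ 13 annuli.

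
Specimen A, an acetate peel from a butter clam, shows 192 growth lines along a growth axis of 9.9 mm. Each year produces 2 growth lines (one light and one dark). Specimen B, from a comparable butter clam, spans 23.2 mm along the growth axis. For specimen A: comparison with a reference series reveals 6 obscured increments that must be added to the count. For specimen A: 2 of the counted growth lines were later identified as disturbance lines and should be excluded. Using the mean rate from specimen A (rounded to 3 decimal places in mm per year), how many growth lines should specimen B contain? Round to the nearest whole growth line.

459 growth lines

Specimen A: after corrections the count is 192 − 2 + 6 = 196 growth lines.
Specimen A: with 2 growth lines per year, 196 / 2 = 98 years.
A: Extension rate ≈ 9.9 / 98 = 0.101 mm per year.
B spans 23.2 / 0.101 = 229.70 years; at 2 growth lines per year that is 229.70 × 2 ≈ 459 growth lines.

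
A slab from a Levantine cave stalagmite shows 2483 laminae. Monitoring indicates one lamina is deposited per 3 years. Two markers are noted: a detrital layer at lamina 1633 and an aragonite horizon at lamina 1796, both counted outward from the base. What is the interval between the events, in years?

489 years

1796 − 1633 = 163 laminae lie between the two events.
Multiplying by 3 years per lamina: 163 × 3 = 489 years.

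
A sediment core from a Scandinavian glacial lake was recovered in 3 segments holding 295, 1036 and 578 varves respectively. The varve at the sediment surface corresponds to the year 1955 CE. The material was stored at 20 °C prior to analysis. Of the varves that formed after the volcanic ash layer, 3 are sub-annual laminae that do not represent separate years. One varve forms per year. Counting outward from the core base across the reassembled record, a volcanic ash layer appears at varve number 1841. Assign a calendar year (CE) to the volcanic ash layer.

1890 CE

Total varves = 295 + 1036 + 578 = 1909.
Between varve 1841 and the sediment surface there are 1909 − 1841 = 68 varves.
Removing the 3 false varves leaves 68 − 3 = 65 true varves beyond the volcanic ash layer.
Counting back 65 years from 1955 CE places the volcanic ash layer in 1955 − 65 = 1890 CE.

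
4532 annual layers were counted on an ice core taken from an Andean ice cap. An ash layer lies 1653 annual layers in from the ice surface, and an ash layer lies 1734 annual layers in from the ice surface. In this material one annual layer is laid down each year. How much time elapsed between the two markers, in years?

81 years

1734 − 1653 = 81 annual layers lie between the two events.
That is 81 years at one annual layer per year.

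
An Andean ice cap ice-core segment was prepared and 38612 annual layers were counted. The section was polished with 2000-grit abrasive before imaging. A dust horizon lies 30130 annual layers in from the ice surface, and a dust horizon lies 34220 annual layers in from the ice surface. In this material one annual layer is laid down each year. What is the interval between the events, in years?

The two markers are separated by 34220 − 30130 = 4090 annual layers.
That is 4090 years at one annual layer per year.

4090 yr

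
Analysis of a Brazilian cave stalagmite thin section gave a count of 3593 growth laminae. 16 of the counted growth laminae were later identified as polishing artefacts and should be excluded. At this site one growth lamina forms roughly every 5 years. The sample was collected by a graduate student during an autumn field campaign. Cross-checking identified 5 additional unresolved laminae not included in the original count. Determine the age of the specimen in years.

17910 years

After corrections the count is 3593 − 16 + 5 = 3582 growth laminae.
Multiplying by 5 years per growth lamina: 3582 × 5 = 17910 years.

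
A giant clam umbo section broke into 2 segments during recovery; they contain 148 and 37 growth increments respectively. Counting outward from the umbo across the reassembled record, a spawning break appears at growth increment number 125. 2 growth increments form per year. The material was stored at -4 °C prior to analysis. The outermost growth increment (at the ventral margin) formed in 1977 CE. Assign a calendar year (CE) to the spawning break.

Total growth increments = 148 + 37 = 185.
The spawning break sits at growth increment 125 from the umbo, so 185 − 125 = 60 growth increments formed after it.
Dividing by 2 growth increments per year: 60 / 2 = 30 years.
The growth increment at the ventral margin is 1977 CE, so the spawning break dates to 1977 − 30 = 1947 CE.

1947 CE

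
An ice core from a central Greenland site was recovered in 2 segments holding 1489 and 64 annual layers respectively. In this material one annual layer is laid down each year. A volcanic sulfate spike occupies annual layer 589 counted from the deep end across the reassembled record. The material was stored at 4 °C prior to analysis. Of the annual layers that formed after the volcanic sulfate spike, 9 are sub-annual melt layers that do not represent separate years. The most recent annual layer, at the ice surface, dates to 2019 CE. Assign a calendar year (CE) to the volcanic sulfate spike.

1064 CE

Total annual layers = 1489 + 64 = 1553.
1553 − 589 = 964 annual layers lie beyond the volcanic sulfate spike toward the ice surface.
Removing the 9 false annual layers leaves 964 − 9 = 955 true annual layers beyond the volcanic sulfate spike.
Counting back 955 years from 2019 CE places the volcanic sulfate spike in 2019 − 955 = 1064 CE.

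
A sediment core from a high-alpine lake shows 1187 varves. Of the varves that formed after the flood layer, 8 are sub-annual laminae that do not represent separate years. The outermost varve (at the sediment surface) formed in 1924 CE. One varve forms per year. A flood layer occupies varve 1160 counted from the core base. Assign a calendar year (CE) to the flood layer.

Between varve 1160 and the sediment surface there are 1187 − 1160 = 27 varves.
Removing the 8 false varves leaves 27 − 8 = 19 true varves beyond the flood layer.
Counting back 19 years from 1924 CE places the flood layer in 1924 − 19 = 1905 CE.

1905 CE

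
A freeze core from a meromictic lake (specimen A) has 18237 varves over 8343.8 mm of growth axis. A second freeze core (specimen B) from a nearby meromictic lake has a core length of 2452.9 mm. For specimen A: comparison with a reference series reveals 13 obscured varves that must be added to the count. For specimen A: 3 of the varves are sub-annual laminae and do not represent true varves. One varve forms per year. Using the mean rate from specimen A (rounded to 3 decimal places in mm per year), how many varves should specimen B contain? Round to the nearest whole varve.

5367 varves

Specimen A: after corrections the count is 18237 − 3 + 13 = 18247 varves.
A: Mean rate = 8343.8 mm / 18247 years ≈ 0.457 mm/year.
For B, 2452.9 / 0.457 = 5367.40 years ≈ 5367 varves.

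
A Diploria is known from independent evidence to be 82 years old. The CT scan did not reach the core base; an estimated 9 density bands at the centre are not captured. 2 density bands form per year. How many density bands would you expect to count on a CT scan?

Expected density bands: 82 × 2 = 164.
Subtracting the 9 density bands not captured gives 164 − 9 = 155 density bands in the record.

155 density bands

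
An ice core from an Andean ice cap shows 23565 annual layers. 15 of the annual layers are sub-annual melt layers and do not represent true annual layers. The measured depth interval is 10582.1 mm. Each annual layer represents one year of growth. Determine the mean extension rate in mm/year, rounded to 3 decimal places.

True annual layer count = 23565 − 15 = 23550.
Mean rate = 10582.1 mm / 23550 years ≈ 0.449 mm/year.

0.449 mm/year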